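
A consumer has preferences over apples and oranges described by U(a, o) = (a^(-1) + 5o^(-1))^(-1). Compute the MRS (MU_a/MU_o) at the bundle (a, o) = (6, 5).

MRS = 5/36

For CES with ρ = -1, MRS = (1/5)·(o/a)^2.
At (6, 5): MRS = 5/36.
The indifference curve has slope −5/36 at this bundle.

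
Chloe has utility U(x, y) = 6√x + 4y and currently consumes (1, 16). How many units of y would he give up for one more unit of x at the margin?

MU_x = 6/(2√x), MU_y = 4.
MRS = 6/(2√x) ÷ 4.
At (1, 16): MRS = 0.75.
The indifference curve has slope −0.75 at this bundle.

MRS = 0.75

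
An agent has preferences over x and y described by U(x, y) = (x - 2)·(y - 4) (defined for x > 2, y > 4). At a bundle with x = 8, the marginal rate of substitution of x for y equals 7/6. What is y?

MU_x = (y−4), MU_y = (x−2).
MRS = (y−4)/(x−2).
Substitute x = 8: MRS = (y − 4)/6. Setting this equal to 7/6 gives y − 4 = (7/6)·6 = 7, so y = 11.

y = 11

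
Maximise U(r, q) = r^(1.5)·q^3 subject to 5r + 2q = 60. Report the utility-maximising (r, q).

MU_r = 1.5·√r·q^3 and MU_q = 3·r^(1.5)·q^2.
MRS = MU_r/MU_q = (0.5)·q/r.
Tangency: set MRS = p_r/p_q = 5/2 = 2.5.
So (0.5)·q/r = 2.5, i.e. q = 5·r.
Substitute into the budget 5·r + 2·q = 60: 15·r = 60, so r* = 4.
Then q* = 5·4 = 20.

r* = 4, q* = 20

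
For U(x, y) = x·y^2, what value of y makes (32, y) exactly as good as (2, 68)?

U(2, 68) = 9248.
Set U(32, y) = 9248 and solve.
With x = 32: y^2 = 9248/32 = 289; taking the square root, y = 17.
Check: U(32, 17) = 9248.

y = 17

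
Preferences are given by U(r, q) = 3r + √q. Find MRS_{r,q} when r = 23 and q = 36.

MRS = 36

MU_r = 3, MU_q = 1/(2√q).
MRS = 3 ÷ (1/(2√q)).
At (23, 36): MRS = 36.
So at (23, 36) the consumer would give up 36 units of q for one more unit of r.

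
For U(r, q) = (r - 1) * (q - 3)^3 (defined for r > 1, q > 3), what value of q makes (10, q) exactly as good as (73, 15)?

U(73, 15) = 124416.
Set U(10, q) = 124416 and solve.
With r = 10: (10 − 1) = 9, so (q − 3)^3 = 124416/9 = 13824.
Taking the cube root (with q > 3): q − 3 = 24, so q = 27.
Check: U(10, 27) = 124416.

q = 27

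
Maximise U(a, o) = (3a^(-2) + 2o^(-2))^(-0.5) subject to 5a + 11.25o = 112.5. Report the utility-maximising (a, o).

a* = 9, o* = 6

For CES with ρ = -2, MRS = (3/2)·(o/a)^3.
Tangency: set MRS = p_a/p_o = 5/11.25 = 4/9.
So (o/a)^3 = 8/27; taking the cube root, o/a = 2/3, i.e. o = (2/3)·a.
Substitute into the budget 5·a + 11.25·o = 112.5: 12.5·a = 112.5, so a* = 9 and o* = (2/3)·9 = 6.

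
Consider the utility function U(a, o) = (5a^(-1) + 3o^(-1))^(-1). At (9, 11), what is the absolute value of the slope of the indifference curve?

MRS = 605/243

For CES with ρ = -1, MRS = (5/3)·(o/a)^2.
At (9, 11): MRS = 605/243.
That is, one extra unit of a is worth 605/243 units of o at the margin.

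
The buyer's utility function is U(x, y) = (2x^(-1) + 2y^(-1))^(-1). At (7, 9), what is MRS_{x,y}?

For CES with ρ = -1, MRS = (y/x)^2.
At (7, 9): MRS = 81/49.
So at (7, 9) the consumer would give up 81/49 units of y for one more unit of x.

MRS = 81/49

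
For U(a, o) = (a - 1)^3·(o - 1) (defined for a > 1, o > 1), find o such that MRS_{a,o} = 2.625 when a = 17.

o = 15

MU_a = 3·(a−1)^2·(o−1), MU_o = (a−1)^3.
MRS = (3/1)·(o−1)/(a−1).
Substitute a = 17: MRS = (o − 1)/(16/3). Setting this equal to 2.625 gives o − 1 = 2.625·(16/3) = 14, so o = 15.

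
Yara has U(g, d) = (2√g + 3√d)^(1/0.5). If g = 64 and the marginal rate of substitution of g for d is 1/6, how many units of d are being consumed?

For CES with ρ = 0.5, MRS = (2/3)·√(d/g).
Setting (2/3)·√(d/64) = 1/6 gives √(d/64) = 0.25, so d/64 = 1/16 and d = 4.

d = 4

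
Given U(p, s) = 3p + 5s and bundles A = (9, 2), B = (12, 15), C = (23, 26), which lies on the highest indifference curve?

Bundle C

Evaluate utility at each bundle:
U(A) = 37.
U(B) = 111.
U(C) = 199.
Highest utility is C, so C ≻ B ≻ A.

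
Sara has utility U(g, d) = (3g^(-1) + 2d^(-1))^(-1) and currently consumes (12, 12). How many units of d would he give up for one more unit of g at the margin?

MRS = 1.5

For CES with ρ = -1, MRS = (3/2)·(d/g)^2.
At (12, 12): MRS = 1.5.
So at (12, 12) the consumer would give up 1.5 units of d for one more unit of g.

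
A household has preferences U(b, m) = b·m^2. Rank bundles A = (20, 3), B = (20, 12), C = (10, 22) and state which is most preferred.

Bundle C

Evaluate utility at each bundle:
U(A) = 180.
U(B) = 2880.
U(C) = 4840.
Highest utility is C, so C ≻ B ≻ A.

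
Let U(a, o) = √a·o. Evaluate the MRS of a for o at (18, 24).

MU_a = 0.5·a^(-0.5)·o and MU_o = √a.
MRS = MU_a/MU_o = (0.5)·o/a.
At (18, 24): MRS = 2/3.
So at (18, 24) the consumer would give up 2/3 units of o for one more unit of a.

MRS = 2/3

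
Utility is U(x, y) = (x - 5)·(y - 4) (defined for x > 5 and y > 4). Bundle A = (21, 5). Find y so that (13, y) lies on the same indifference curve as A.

U(21, 5) = 16.
Set U(13, y) = 16 and solve.
With x = 13: (13 − 5) = 8, so (y − 4) = 16/8 = 2.
So y = 4 + 2 = 6.
Check: U(13, 6) = 16.

y = 6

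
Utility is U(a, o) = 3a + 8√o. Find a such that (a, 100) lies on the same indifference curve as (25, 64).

a = 59/3

U(25, 64) = 139.
Set U(a, 100) = 139 and solve.
With o = 100: √100 = 10, so 3a = 139 − 8·10 = 59 and a = 59/3.
Check: U(59/3, 100) = 139.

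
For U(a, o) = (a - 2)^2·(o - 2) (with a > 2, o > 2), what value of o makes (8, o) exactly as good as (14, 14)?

U(14, 14) = 1728.
Set U(8, o) = 1728 and solve.
With a = 8: (8 − 2)^2 = 36, so (o − 2) = 1728/36 = 48.
So o = 2 + 48 = 50.
Check: U(8, 50) = 1728.

o = 50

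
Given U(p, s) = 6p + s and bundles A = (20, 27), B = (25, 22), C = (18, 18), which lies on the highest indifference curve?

Bundle B

Evaluate utility at each bundle:
U(A) = 147.
U(B) = 172.
U(C) = 126.
Highest utility is B, so B ≻ A ≻ C.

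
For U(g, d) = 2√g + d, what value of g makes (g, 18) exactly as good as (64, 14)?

U(64, 14) = 30.
Set U(g, 18) = 30 and solve.
With d = 18: 2√g = 30 − 18 = 12, so √g = 6 and g = 36.
Check: U(36, 18) = 30.

g = 36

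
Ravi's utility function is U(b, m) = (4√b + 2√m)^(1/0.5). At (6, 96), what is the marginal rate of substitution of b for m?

MRS = 8

For CES with ρ = 0.5, MRS = (4/2)·√(m/b).
At (6, 96): MRS = 8.
The indifference curve has slope −8 at this bundle.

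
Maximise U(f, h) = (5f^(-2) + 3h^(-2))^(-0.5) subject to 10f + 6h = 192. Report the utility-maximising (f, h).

For CES with ρ = -2, MRS = (5/3)·(h/f)^3.
Tangency: set MRS = p_f/p_h = 10/6 = 5/3.
So (h/f)^3 = 1; taking the cube root, h/f = 1, i.e. h = f.
Substitute into the budget 10·f + 6·h = 192: 16·f = 192, so f* = 12 and h* = 12.

f* = 12, h* = 12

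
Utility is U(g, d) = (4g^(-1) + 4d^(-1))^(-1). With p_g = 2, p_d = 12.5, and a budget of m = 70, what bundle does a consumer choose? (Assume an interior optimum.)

g* = 10, d* = 4

For CES with ρ = -1, MRS = (d/g)^2.
Tangency: set MRS = p_g/p_d = 2/12.5 = 4/25.
So (d/g)^2 = 4/25; taking the square root, d/g = 0.4, i.e. d = 0.4·g.
Substitute into the budget 2·g + 12.5·d = 70: 7·g = 70, so g* = 10 and d* = 0.4·10 = 4.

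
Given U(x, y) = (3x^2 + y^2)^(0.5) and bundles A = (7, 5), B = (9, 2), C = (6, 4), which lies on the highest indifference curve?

Bundle B

Evaluate utility at each bundle:
U(A) = 13.115.
U(B) = 15.716.
U(C) = 11.136.
Highest utility is B, so B ≻ A ≻ C.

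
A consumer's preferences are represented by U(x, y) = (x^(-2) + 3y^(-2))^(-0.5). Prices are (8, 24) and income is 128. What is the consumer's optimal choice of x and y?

For CES with ρ = -2, MRS = (1/3)·(y/x)^3.
Tangency: set MRS = p_x/p_y = 8/24 = 1/3.
So (y/x)^3 = 1; taking the cube root, y/x = 1, i.e. y = x.
Substitute into the budget 8·x + 24·y = 128: 32·x = 128, so x* = 4 and y* = 4.

x* = 4, y* = 4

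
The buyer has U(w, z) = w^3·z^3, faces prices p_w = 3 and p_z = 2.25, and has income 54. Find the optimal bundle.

w* = 9, z* = 12

MU_w = 3·w^2·z^3 and MU_z = 3·w^3·z^2.
MRS = MU_w/MU_z = z/w.
Tangency: set MRS = p_w/p_z = 3/2.25 = 4/3.
So z/w = 4/3, i.e. z = (4/3)·w.
Substitute into the budget 3·w + 2.25·z = 54: 6·w = 54, so w* = 9.
Then z* = (4/3)·9 = 12.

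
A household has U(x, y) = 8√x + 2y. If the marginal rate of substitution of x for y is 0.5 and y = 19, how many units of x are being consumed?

MU_x = 8/(2√x), MU_y = 2.
MRS = 8/(2√x) ÷ 2.
MRS depends only on x: 2/√x = 0.5 ⇒ √x = 2/0.5 = 4 ⇒ x = 16.

x = 16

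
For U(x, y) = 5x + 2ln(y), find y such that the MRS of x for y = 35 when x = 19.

y = 14

MU_x = 5, MU_y = 2/y.
MRS = 5 ÷ (2/y).
MRS depends only on y: 2.5·y = 35 ⇒ y = 35/2.5 = 14.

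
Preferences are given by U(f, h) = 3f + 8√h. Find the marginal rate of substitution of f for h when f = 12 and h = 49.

MRS = 5.25

MU_f = 3, MU_h = 8/(2√h).
MRS = 3 ÷ (8/(2√h)).
At (12, 49): MRS = 5.25.
That is, one extra unit of f is worth 5.25 units of h at the margin.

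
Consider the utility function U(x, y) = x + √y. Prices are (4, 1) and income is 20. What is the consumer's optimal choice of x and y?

x* = 4, y* = 4

MU_x = 1, MU_y = 1/(2√y).
MRS = 1 ÷ (1/(2√y)).
Tangency: set MRS = p_x/p_y = 4/1 = 4.
MRS depends only on y: 2·√y = 4 ⇒ √y = 4/2 = 2 ⇒ y* = 4.
From the budget, 4·x = 20 − 1·4 = 16, so x* = 4.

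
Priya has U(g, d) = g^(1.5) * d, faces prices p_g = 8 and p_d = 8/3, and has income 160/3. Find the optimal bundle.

MU_g = 1.5·√g·d and MU_d = g^(1.5).
MRS = MU_g/MU_d = (1.5)·d/g.
Tangency: set MRS = p_g/p_d = 8/(8/3) = 3.
So (1.5)·d/g = 3, i.e. d = 2·g.
Substitute into the budget 8·g + (8/3)·d = 160/3: (40/3)·g = 160/3, so g* = 4.
Then d* = 2·4 = 8.

g* = 4, d* = 8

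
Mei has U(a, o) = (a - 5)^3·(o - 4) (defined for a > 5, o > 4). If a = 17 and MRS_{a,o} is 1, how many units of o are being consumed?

o = 8

MU_a = 3·(a−5)^2·(o−4), MU_o = (a−5)^3.
MRS = (3/1)·(o−4)/(a−5).
Substitute a = 17: MRS = (o − 4)/4. Setting this equal to 1 gives o − 4 = 1·4 = 4, so o = 8.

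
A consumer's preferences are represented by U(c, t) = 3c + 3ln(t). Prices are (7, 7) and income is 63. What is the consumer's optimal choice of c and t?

MU_c = 3, MU_t = 3/t.
MRS = 3 ÷ (3/t).
Tangency: set MRS = p_c/p_t = 7/7 = 1.
MRS depends only on t: t = 1 ⇒ t* = 1.
From the budget, 7·c = 63 − 7·1 = 56, so c* = 8.

c* = 8, t* = 1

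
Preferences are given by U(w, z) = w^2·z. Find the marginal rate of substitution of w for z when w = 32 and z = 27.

MU_w = 2·w·z and MU_z = w^2.
MRS = MU_w/MU_z = (2/1)·z/w.
At (32, 27): MRS = 27/16.
That is, one extra unit of w is worth 27/16 units of z at the margin.

MRS = 27/16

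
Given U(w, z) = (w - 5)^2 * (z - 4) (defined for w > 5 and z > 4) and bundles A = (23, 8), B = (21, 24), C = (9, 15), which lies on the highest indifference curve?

Bundle B

Evaluate utility at each bundle:
U(A) = 1296.
U(B) = 5120.
U(C) = 176.
Highest utility is B, so B ≻ A ≻ C.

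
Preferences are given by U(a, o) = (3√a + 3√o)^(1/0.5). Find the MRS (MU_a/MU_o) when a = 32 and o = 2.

For CES with ρ = 0.5, MRS = √(o/a).
At (32, 2): MRS = 0.25.
So at (32, 2) the consumer would give up 0.25 units of o for one more unit of a.

MRS = 0.25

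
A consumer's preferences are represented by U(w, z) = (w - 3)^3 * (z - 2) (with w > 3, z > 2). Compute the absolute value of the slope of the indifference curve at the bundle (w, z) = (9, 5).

MU_w = 3·(w−3)^2·(z−2), MU_z = (w−3)^3.
MRS = (3/1)·(z−2)/(w−3).
At (9, 5): MRS = 1.5.
So at (9, 5) the consumer would give up 1.5 units of z for one more unit of w.

MRS = 1.5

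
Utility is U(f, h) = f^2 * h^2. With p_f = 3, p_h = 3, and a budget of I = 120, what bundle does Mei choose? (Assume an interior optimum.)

f* = 20, h* = 20

MU_f = 2·f·h^2 and MU_h = 2·f^2·h.
MRS = MU_f/MU_h = h/f.
Tangency: set MRS = p_f/p_h = 3/3 = 1.
So h/f = 1, i.e. h = f.
Substitute into the budget 3·f + 3·h = 120: 6·f = 120, so f* = 20.
Then h* = 20.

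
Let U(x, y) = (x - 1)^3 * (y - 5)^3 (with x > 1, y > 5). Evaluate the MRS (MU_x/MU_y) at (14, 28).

MU_x = 3·(x−1)^2·(y−5)^3, MU_y = 3·(x−1)^3·(y−5)^2.
MRS = (y−5)/(x−1).
At (14, 28): MRS = 23/13.
So at (14, 28) the consumer would give up 23/13 units of y for one more unit of x.

MRS = 23/13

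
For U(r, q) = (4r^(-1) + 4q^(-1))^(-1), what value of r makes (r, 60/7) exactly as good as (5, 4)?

r = 3

U depends on (r, q) only through S = 4r^(-1) + 4q^(-1), so equal utility means equal S. At (5, 4): S = 1.8.
With q = 60/7: 4·(60/7)^(-1) = 7/15, so 4r^(-1) = 1.8 − 7/15 = 4/3, i.e. r^(-1) = 1/3.
Hence r = 1/(1/3) = 3.
Check: U(3, 60/7) = 0.5556.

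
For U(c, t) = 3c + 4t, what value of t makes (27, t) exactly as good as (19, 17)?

t = 11

U(19, 17) = 125.
Set U(27, t) = 125 and solve.
3·27 + 4t = 125 ⇒ 4t = 44 ⇒ t = 11.
Check: U(27, 11) = 125.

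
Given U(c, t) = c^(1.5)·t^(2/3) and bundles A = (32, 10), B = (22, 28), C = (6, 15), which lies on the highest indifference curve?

Bundle B

Evaluate utility at each bundle:
U(A) = 840.217.
U(B) = 951.494.
U(C) = 89.390.
Highest utility is B, so B ≻ A ≻ C.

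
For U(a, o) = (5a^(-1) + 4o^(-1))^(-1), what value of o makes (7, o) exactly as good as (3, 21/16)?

o = 1

U depends on (a, o) only through S = 5a^(-1) + 4o^(-1), so equal utility means equal S. At (3, 21/16): S = 33/7.
With a = 7: 5·7^(-1) = 5/7, so 4o^(-1) = 33/7 − 5/7 = 4, i.e. o^(-1) = 1.
Hence o = 1/1 = 1.
Check: U(7, 1) = 0.2121.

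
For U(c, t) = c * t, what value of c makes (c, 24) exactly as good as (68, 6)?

c = 17

U(68, 6) = 408.
Set U(c, 24) = 408 and solve.
With t = 24: c = 408/24 = 17.
Check: U(17, 24) = 408.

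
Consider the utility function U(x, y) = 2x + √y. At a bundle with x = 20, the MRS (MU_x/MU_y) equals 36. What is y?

y = 81

MU_x = 2, MU_y = 1/(2√y).
MRS = 2 ÷ (1/(2√y)).
MRS depends only on y: 4·√y = 36 ⇒ √y = 36/4 = 9 ⇒ y = 81.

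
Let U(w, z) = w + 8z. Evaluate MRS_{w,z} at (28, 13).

MU_w = 1, MU_z = 8, so MRS = 1/8 = 0.125 at every bundle.
At (28, 13): MRS = 0.125.
The indifference curve has slope −0.125 at this bundle.

MRS = 0.125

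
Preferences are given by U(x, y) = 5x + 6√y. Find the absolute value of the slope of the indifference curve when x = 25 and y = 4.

MU_x = 5, MU_y = 6/(2√y).
MRS = 5 ÷ (6/(2√y)).
At (25, 4): MRS = 10/3.
That is, one extra unit of x is worth 10/3 units of y at the margin.

MRS = 10/3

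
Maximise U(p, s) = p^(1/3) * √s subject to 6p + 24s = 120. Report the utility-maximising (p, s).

p* = 8, s* = 3

MU_p = 1/3·p^(-2/3)·√s and MU_s = 0.5·p^(1/3)·s^(-0.5).
MRS = MU_p/MU_s = (2/3)·s/p.
Tangency: set MRS = p_p/p_s = 6/24 = 0.25.
So (2/3)·s/p = 0.25, i.e. s = 0.375·p.
Substitute into the budget 6·p + 24·s = 120: 15·p = 120, so p* = 8.
Then s* = 0.375·8 = 3.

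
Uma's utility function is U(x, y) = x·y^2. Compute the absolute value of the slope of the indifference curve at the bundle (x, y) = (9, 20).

MRS = 10/9

MU_x = y^2 and MU_y = 2·x·y.
MRS = MU_x/MU_y = (1/2)·y/x.
At (9, 20): MRS = 10/9.
That is, one extra unit of x is worth 10/9 units of y at the margin.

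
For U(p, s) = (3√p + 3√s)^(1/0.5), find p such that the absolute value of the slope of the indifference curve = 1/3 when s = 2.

For CES with ρ = 0.5, MRS = √(s/p).
Setting √(2/p) = 1/3 gives 2/p = 1/9 and p = 18.

p = 18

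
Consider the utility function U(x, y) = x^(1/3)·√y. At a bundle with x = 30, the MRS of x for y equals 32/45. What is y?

MU_x = 1/3·x^(-2/3)·√y and MU_y = 0.5·x^(1/3)·y^(-0.5).
MRS = MU_x/MU_y = (2/3)·y/x.
Substitute x = 30: MRS = y/45. Setting y/45 = 32/45 gives y = (32/45)·45 = 32.

y = 32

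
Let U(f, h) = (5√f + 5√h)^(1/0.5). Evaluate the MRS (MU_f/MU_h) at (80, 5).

MRS = 0.25

For CES with ρ = 0.5, MRS = √(h/f).
At (80, 5): MRS = 0.25.
The indifference curve has slope −0.25 at this bundle.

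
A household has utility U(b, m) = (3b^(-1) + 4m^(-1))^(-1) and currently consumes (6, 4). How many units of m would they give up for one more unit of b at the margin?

For CES with ρ = -1, MRS = (3/4)·(m/b)^2.
At (6, 4): MRS = 1/3.
The indifference curve has slope −1/3 at this bundle.

MRS = 1/3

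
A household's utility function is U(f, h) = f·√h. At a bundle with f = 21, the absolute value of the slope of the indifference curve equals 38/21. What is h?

MU_f = √h and MU_h = 0.5·f·h^(-0.5).
MRS = MU_f/MU_h = (2)·h/f.
Substitute f = 21: MRS = h/10.5. Setting h/10.5 = 38/21 gives h = (38/21)·10.5 = 19.

h = 19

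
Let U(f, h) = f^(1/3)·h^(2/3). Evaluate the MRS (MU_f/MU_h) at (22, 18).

MU_f = 1/3·f^(-2/3)·h^(2/3) and MU_h = 2/3·f^(1/3)·h^(-1/3).
MRS = MU_f/MU_h = (0.5)·h/f.
At (22, 18): MRS = 9/22.
So at (22, 18) the consumer would give up 9/22 units of h for one more unit of f.

MRS = 9/22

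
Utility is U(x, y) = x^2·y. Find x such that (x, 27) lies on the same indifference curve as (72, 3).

U(72, 3) = 15552.
Set U(x, 27) = 15552 and solve.
With y = 27: x^2 = 15552/27 = 576; taking the square root, x = 24.
Check: U(24, 27) = 15552.

x = 24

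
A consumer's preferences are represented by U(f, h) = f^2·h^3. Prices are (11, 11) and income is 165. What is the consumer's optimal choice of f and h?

f* = 6, h* = 9

MU_f = 2·f·h^3 and MU_h = 3·f^2·h^2.
MRS = MU_f/MU_h = (2/3)·h/f.
Tangency: set MRS = p_f/p_h = 11/11 = 1.
So (2/3)·h/f = 1, i.e. h = 1.5·f.
Substitute into the budget 11·f + 11·h = 165: 27.5·f = 165, so f* = 6.
Then h* = 1.5·6 = 9.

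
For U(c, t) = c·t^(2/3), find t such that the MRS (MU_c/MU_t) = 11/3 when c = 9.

t = 22

MU_c = t^(2/3) and MU_t = 2/3·c·t^(-1/3).
MRS = MU_c/MU_t = (1.5)·t/c.
Substitute c = 9: MRS = t/6. Setting t/6 = 11/3 gives t = (11/3)·6 = 22.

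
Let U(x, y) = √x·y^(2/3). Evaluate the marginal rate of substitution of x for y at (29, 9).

MRS = 27/116

MU_x = 0.5·x^(-0.5)·y^(2/3) and MU_y = 2/3·√x·y^(-1/3).
MRS = MU_x/MU_y = (0.75)·y/x.
At (29, 9): MRS = 27/116.
So at (29, 9) the consumer would give up 27/116 units of y for one more unit of x.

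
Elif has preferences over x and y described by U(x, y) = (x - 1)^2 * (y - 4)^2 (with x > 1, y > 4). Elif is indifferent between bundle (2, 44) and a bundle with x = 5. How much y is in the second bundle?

U(2, 44) = 1600.
Set U(5, y) = 1600 and solve.
With x = 5: (5 − 1)^2 = 16, so (y − 4)^2 = 1600/16 = 100.
Taking the square root (with y > 4): y − 4 = 10, so y = 14.
Check: U(5, 14) = 1600.

y = 14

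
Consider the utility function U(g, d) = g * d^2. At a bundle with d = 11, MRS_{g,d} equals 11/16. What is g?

g = 8

MU_g = d^2 and MU_d = 2·g·d.
MRS = MU_g/MU_d = (1/2)·d/g.
Substitute d = 11: MRS = 5.5/g. Setting 5.5/g = 11/16 gives g = 5.5/(11/16) = 8.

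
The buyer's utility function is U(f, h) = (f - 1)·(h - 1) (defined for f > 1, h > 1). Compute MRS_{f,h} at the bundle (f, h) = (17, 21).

MRS = 1.25

MU_f = (h−1), MU_h = (f−1).
MRS = (h−1)/(f−1).
At (17, 21): MRS = 1.25.
So at (17, 21) the consumer would give up 1.25 units of h for one more unit of f.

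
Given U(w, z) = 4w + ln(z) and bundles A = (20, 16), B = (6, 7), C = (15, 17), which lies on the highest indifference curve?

Evaluate utility at each bundle:
U(A) = 82.773.
U(B) = 25.946.
U(C) = 62.833.
Highest utility is A, so A ≻ C ≻ B.

Bundle A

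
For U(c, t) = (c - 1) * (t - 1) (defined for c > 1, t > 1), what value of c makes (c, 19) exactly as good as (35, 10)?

c = 18

U(35, 10) = 306.
Set U(c, 19) = 306 and solve.
With t = 19: (19 − 1) = 18, so (c − 1) = 306/18 = 17.
So c = 1 + 17 = 18.
Check: U(18, 19) = 306.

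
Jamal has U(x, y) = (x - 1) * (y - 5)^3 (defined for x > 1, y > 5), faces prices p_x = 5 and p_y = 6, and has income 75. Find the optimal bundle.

x* = 3, y* = 10

MU_x = (y−5)^3, MU_y = 3·(x−1)·(y−5)^2.
MRS = (1/3)·(y−5)/(x−1).
Tangency: set MRS = p_x/p_y = 5/6.
So (1/3)·(y − 5)/(x − 1) = 5/6, i.e. (y − 5) = 2.5·(x − 1).
Rewrite the budget in excess-of-subsistence terms: 5·(x − 1) + 6·(y − 5) = 75 − 5·1 − 6·5 = 40.
Substituting, 20·(x − 1) = 40, so x − 1 = 2 and x* = 3.
Then y − 5 = 2.5·2 = 5, so y* = 10.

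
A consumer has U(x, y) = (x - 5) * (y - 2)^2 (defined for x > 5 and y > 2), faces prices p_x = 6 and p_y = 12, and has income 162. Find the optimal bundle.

x* = 11, y* = 8

MU_x = (y−2)^2, MU_y = 2·(x−5)·(y−2).
MRS = (1/2)·(y−2)/(x−5).
Tangency: set MRS = p_x/p_y = 6/12 = 0.5.
So (1/2)·(y − 2)/(x − 5) = 0.5, i.e. (y − 2) = (x − 5).
Rewrite the budget in excess-of-subsistence terms: 6·(x − 5) + 12·(y − 2) = 162 − 6·5 − 12·2 = 108.
Substituting, 18·(x − 5) = 108, so x − 5 = 6 and x* = 11.
Then y − 2 = 6, so y* = 8.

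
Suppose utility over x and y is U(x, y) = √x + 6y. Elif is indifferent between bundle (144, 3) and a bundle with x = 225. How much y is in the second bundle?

U(144, 3) = 30.
Set U(225, y) = 30 and solve.
With x = 225: √225 = 15, so 6y = 30 − 15 = 15 and y = 2.5.
Check: U(225, 2.5) = 30.

y = 2.5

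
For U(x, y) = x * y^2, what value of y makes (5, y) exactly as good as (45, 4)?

y = 12

U(45, 4) = 720.
Set U(5, y) = 720 and solve.
With x = 5: y^2 = 720/5 = 144; taking the square root, y = 12.
Check: U(5, 12) = 720.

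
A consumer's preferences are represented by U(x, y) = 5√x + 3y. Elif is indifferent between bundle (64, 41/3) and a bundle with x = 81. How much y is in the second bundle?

U(64, 41/3) = 81.
Set U(81, y) = 81 and solve.
With x = 81: √81 = 9, so 3y = 81 − 5·9 = 36 and y = 12.
Check: U(81, 12) = 81.

y = 12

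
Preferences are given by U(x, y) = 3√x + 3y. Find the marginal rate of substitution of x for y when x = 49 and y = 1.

MU_x = 3/(2√x), MU_y = 3.
MRS = 3/(2√x) ÷ 3.
At (49, 1): MRS = 1/14.
That is, one extra unit of x is worth 1/14 units of y at the margin.

MRS = 1/14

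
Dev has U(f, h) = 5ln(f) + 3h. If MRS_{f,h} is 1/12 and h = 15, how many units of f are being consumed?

f = 20

MU_f = 5/f, MU_h = 3.
MRS = 5/f ÷ 3.
MRS depends only on f: (5/3)/f = 1/12 ⇒ f = (5/3)/(1/12) = 20.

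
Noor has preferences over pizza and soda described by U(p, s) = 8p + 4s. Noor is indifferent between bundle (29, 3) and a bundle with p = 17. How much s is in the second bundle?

s = 27

U(29, 3) = 244.
Set U(17, s) = 244 and solve.
8·17 + 4s = 244 ⇒ 4s = 108 ⇒ s = 27.
Check: U(17, 27) = 244.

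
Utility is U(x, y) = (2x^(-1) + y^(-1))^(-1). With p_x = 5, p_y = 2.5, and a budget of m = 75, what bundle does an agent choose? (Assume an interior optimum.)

For CES with ρ = -1, MRS = (2/1)·(y/x)^2.
Tangency: set MRS = p_x/p_y = 5/2.5 = 2.
So (y/x)^2 = 1; taking the square root, y/x = 1, i.e. y = x.
Substitute into the budget 5·x + 2.5·y = 75: 7.5·x = 75, so x* = 10 and y* = 10.

x* = 10, y* = 10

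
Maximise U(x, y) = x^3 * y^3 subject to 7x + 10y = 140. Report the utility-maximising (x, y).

x* = 10, y* = 7

MU_x = 3·x^2·y^3 and MU_y = 3·x^3·y^2.
MRS = MU_x/MU_y = y/x.
Tangency: set MRS = p_x/p_y = 7/10 = 0.7.
So y/x = 0.7, i.e. y = 0.7·x.
Substitute into the budget 7·x + 10·y = 140: 14·x = 140, so x* = 10.
Then y* = 0.7·10 = 7.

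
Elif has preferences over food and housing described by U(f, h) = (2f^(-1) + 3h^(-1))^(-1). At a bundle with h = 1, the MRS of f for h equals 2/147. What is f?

f = 7

For CES with ρ = -1, MRS = (2/3)·(h/f)^2.
Setting (2/3)·(1/f)^2 = 2/147 gives (1/f)^2 = 1/49, so 1/f = 1/7 and f = 7.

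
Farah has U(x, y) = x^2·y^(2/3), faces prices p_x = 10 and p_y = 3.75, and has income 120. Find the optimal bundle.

x* = 9, y* = 8

MU_x = 2·x·y^(2/3) and MU_y = 2/3·x^2·y^(-1/3).
MRS = MU_x/MU_y = (3)·y/x.
Tangency: set MRS = p_x/p_y = 10/3.75 = 8/3.
So (3)·y/x = 8/3, i.e. y = (8/9)·x.
Substitute into the budget 10·x + 3.75·y = 120: (40/3)·x = 120, so x* = 9.
Then y* = (8/9)·9 = 8.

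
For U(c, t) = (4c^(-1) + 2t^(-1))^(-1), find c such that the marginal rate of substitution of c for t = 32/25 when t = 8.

For CES with ρ = -1, MRS = (4/2)·(t/c)^2.
Setting (4/2)·(8/c)^2 = 32/25 gives (8/c)^2 = 16/25, so 8/c = 0.8 and c = 10.

c = 10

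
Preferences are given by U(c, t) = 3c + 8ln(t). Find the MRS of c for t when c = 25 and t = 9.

MRS = 3.375

MU_c = 3, MU_t = 8/t.
MRS = 3 ÷ (8/t).
At (25, 9): MRS = 3.375.
The indifference curve has slope −3.375 at this bundle.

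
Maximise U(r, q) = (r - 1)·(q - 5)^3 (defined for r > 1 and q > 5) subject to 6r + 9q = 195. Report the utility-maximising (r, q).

MU_r = (q−5)^3, MU_q = 3·(r−1)·(q−5)^2.
MRS = (1/3)·(q−5)/(r−1).
Tangency: set MRS = p_r/p_q = 6/9 = 2/3.
So (1/3)·(q − 5)/(r − 1) = 2/3, i.e. (q − 5) = 2·(r − 1).
Rewrite the budget in excess-of-subsistence terms: 6·(r − 1) + 9·(q − 5) = 195 − 6·1 − 9·5 = 144.
Substituting, 24·(r − 1) = 144, so r − 1 = 6 and r* = 7.
Then q − 5 = 2·6 = 12, so q* = 17.

r* = 7, q* = 17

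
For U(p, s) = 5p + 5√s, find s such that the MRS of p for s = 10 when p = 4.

MU_p = 5, MU_s = 5/(2√s).
MRS = 5 ÷ (5/(2√s)).
MRS depends only on s: 2·√s = 10 ⇒ √s = 10/2 = 5 ⇒ s = 25.

s = 25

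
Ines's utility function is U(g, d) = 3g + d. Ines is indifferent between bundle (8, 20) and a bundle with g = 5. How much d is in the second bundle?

U(8, 20) = 44.
Set U(5, d) = 44 and solve.
3·5 + d = 44 ⇒ d = 29 ⇒ d = 29.
Check: U(5, 29) = 44.

d = 29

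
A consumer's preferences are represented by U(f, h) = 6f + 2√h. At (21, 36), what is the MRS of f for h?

MU_f = 6, MU_h = 2/(2√h).
MRS = 6 ÷ (2/(2√h)).
At (21, 36): MRS = 36.
So at (21, 36) the consumer would give up 36 units of h for one more unit of f.

MRS = 36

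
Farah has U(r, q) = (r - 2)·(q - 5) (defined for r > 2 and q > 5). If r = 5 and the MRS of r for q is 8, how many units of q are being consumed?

MU_r = (q−5), MU_q = (r−2).
MRS = (q−5)/(r−2).
Substitute r = 5: MRS = (q − 5)/3. Setting this equal to 8 gives q − 5 = 8·3 = 24, so q = 29.

q = 29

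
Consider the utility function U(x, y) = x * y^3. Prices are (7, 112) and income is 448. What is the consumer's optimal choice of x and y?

x* = 16, y* = 3

MU_x = y^3 and MU_y = 3·x·y^2.
MRS = MU_x/MU_y = (1/3)·y/x.
Tangency: set MRS = p_x/p_y = 7/112 = 1/16.
So (1/3)·y/x = 1/16, i.e. y = (3/16)·x.
Substitute into the budget 7·x + 112·y = 448: 28·x = 448, so x* = 16.
Then y* = (3/16)·16 = 3.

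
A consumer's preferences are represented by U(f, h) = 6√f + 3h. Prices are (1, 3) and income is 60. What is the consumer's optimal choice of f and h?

f* = 9, h* = 17

MU_f = 6/(2√f), MU_h = 3.
MRS = 6/(2√f) ÷ 3.
Tangency: set MRS = p_f/p_h = 1/3.
MRS depends only on f: 1/√f = 1/3 ⇒ √f = 1/(1/3) = 3 ⇒ f* = 9.
From the budget, 3·h = 60 − 1·9 = 51, so h* = 17.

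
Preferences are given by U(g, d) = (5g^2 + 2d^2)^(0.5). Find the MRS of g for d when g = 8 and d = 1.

For CES with ρ = 2, MRS = (5/2)·(d/g)^(-1).
At (8, 1): MRS = 20.
That is, one extra unit of g is worth 20 units of d at the margin.

MRS = 20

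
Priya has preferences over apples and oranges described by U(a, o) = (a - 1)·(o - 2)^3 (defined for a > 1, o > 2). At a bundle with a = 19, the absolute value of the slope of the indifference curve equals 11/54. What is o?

MU_a = (o−2)^3, MU_o = 3·(a−1)·(o−2)^2.
MRS = (1/3)·(o−2)/(a−1).
Substitute a = 19: MRS = (o − 2)/54. Setting this equal to 11/54 gives o − 2 = (11/54)·54 = 11, so o = 13.

o = 13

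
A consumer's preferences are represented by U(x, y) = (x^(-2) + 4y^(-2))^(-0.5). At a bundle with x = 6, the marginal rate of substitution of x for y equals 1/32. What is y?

For CES with ρ = -2, MRS = (1/4)·(y/x)^3.
Setting (1/4)·(y/6)^3 = 1/32 gives (y/6)^3 = 0.125, so y/6 = 0.5 and y = 3.

y = 3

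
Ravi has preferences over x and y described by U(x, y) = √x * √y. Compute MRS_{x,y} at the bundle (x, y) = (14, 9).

MU_x = 0.5·x^(-0.5)·√y and MU_y = 0.5·√x·y^(-0.5).
MRS = MU_x/MU_y = y/x.
At (14, 9): MRS = 9/14.
The indifference curve has slope −9/14 at this bundle.

MRS = 9/14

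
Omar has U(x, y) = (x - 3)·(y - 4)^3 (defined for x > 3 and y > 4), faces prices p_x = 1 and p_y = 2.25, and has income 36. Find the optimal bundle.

MU_x = (y−4)^3, MU_y = 3·(x−3)·(y−4)^2.
MRS = (1/3)·(y−4)/(x−3).
Tangency: set MRS = p_x/p_y = 1/2.25 = 4/9.
So (1/3)·(y − 4)/(x − 3) = 4/9, i.e. (y − 4) = (4/3)·(x − 3).
Rewrite the budget in excess-of-subsistence terms: 1·(x − 3) + 2.25·(y − 4) = 36 − 1·3 − 2.25·4 = 24.
Substituting, 4·(x − 3) = 24, so x − 3 = 6 and x* = 9.
Then y − 4 = (4/3)·6 = 8, so y* = 12.

x* = 9, y* = 12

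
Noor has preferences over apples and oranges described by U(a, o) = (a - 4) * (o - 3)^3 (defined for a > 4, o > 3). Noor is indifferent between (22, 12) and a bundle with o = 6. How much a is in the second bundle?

U(22, 12) = 13122.
Set U(a, 6) = 13122 and solve.
With o = 6: (6 − 3)^3 = 27, so (a − 4) = 13122/27 = 486.
So a = 4 + 486 = 490.
Check: U(490, 6) = 13122.

a = 490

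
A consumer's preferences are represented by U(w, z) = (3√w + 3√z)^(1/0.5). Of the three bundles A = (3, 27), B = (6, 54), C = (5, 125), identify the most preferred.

Bundle C

Evaluate utility at each bundle:
U(A) = 432.000.
U(B) = 864.000.
U(C) = 1620.000.
Highest utility is C, so C ≻ B ≻ A.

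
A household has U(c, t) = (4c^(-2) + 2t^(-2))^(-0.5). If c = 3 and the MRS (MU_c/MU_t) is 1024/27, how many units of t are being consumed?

t = 8

For CES with ρ = -2, MRS = (4/2)·(t/c)^3.
Setting (4/2)·(t/3)^3 = 1024/27 gives (t/3)^3 = 512/27, so t/3 = 8/3 and t = 8.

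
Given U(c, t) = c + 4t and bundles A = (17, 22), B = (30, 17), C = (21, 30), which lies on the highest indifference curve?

Evaluate utility at each bundle:
U(A) = 105.
U(B) = 98.
U(C) = 141.
Highest utility is C, so C ≻ A ≻ B.

Bundle C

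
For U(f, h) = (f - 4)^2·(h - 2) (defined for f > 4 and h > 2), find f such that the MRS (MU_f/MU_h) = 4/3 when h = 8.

f = 13

MU_f = 2·(f−4)·(h−2), MU_h = (f−4)^2.
MRS = (2/1)·(h−2)/(f−4).
Substitute h = 8: MRS = 12/(f − 4). Setting this equal to 4/3 gives f − 4 = 12/(4/3) = 9, so f = 13.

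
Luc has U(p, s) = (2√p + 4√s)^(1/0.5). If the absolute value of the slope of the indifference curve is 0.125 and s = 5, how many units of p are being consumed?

p = 80

For CES with ρ = 0.5, MRS = (2/4)·√(s/p).
Setting (2/4)·√(5/p) = 0.125 gives √(5/p) = 0.25, so 5/p = 1/16 and p = 80.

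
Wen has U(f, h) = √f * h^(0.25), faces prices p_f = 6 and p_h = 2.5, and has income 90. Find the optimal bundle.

MU_f = 0.5·f^(-0.5)·h^(0.25) and MU_h = 0.25·√f·h^(-0.75).
MRS = MU_f/MU_h = (2)·h/f.
Tangency: set MRS = p_f/p_h = 6/2.5 = 2.4.
So (2)·h/f = 2.4, i.e. h = 1.2·f.
Substitute into the budget 6·f + 2.5·h = 90: 9·f = 90, so f* = 10.
Then h* = 1.2·10 = 12.

f* = 10, h* = 12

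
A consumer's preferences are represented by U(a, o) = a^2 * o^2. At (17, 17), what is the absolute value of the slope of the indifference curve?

MU_a = 2·a·o^2 and MU_o = 2·a^2·o.
MRS = MU_a/MU_o = o/a.
At (17, 17): MRS = 1.
That is, one extra unit of a is worth 1 units of o at the margin.

MRS = 1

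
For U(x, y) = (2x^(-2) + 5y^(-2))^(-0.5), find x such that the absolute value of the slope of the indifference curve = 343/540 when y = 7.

x = 6

For CES with ρ = -2, MRS = (2/5)·(y/x)^3.
Setting (2/5)·(7/x)^3 = 343/540 gives (7/x)^3 = 343/216, so 7/x = 7/6 and x = 6.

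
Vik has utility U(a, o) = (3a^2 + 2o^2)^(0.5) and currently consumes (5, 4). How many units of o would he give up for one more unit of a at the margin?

For CES with ρ = 2, MRS = (3/2)·(o/a)^(-1).
At (5, 4): MRS = 1.875.
So at (5, 4) the consumer would give up 1.875 units of o for one more unit of a.

MRS = 1.875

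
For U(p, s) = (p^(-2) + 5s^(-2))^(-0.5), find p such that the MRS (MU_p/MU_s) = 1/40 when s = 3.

p = 6

For CES with ρ = -2, MRS = (1/5)·(s/p)^3.
Setting (1/5)·(3/p)^3 = 1/40 gives (3/p)^3 = 0.125, so 3/p = 0.5 and p = 6.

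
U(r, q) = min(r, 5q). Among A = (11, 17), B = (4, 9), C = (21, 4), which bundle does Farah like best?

Bundle C

Evaluate utility at each bundle:
U(A) = 11.
U(B) = 4.
U(C) = 20.
Highest utility is C, so C ≻ A ≻ B.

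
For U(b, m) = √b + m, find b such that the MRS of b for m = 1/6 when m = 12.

b = 9

MU_b = 1/(2√b), MU_m = 1.
MRS = 1/(2√b) ÷ 1.
MRS depends only on b: 0.5/√b = 1/6 ⇒ √b = 0.5/(1/6) = 3 ⇒ b = 9.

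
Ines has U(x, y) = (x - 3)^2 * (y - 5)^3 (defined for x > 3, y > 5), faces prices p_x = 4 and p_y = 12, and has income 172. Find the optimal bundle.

x* = 13, y* = 10

MU_x = 2·(x−3)·(y−5)^3, MU_y = 3·(x−3)^2·(y−5)^2.
MRS = (2/3)·(y−5)/(x−3).
Tangency: set MRS = p_x/p_y = 4/12 = 1/3.
So (2/3)·(y − 5)/(x − 3) = 1/3, i.e. (y − 5) = 0.5·(x − 3).
Rewrite the budget in excess-of-subsistence terms: 4·(x − 3) + 12·(y − 5) = 172 − 4·3 − 12·5 = 100.
Substituting, 10·(x − 3) = 100, so x − 3 = 10 and x* = 13.
Then y − 5 = 0.5·10 = 5, so y* = 10.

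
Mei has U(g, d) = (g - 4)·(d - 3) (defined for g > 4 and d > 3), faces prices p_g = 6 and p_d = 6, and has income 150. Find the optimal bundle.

MU_g = (d−3), MU_d = (g−4).
MRS = (d−3)/(g−4).
Tangency: set MRS = p_g/p_d = 6/6 = 1.
So (d − 3)/(g − 4) = 1, i.e. (d − 3) = (g − 4).
Rewrite the budget in excess-of-subsistence terms: 6·(g − 4) + 6·(d − 3) = 150 − 6·4 − 6·3 = 108.
Substituting, 12·(g − 4) = 108, so g − 4 = 9 and g* = 13.
Then d − 3 = 9, so d* = 12.

g* = 13, d* = 12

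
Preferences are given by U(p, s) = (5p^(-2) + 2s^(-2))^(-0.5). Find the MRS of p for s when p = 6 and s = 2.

For CES with ρ = -2, MRS = (5/2)·(s/p)^3.
At (6, 2): MRS = 5/54.
That is, one extra unit of p is worth 5/54 units of s at the margin.

MRS = 5/54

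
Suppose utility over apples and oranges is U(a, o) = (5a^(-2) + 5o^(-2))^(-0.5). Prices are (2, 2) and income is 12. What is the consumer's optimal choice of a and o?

For CES with ρ = -2, MRS = (o/a)^3.
Tangency: set MRS = p_a/p_o = 2/2 = 1.
So (o/a)^3 = 1; taking the cube root, o/a = 1, i.e. o = a.
Substitute into the budget 2·a + 2·o = 12: 4·a = 12, so a* = 3 and o* = 3.

a* = 3, o* = 3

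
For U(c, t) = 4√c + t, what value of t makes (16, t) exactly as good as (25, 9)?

U(25, 9) = 29.
Set U(16, t) = 29 and solve.
With c = 16: √16 = 4, so t = 29 − 4·4 = 13.
Check: U(16, 13) = 29.

t = 13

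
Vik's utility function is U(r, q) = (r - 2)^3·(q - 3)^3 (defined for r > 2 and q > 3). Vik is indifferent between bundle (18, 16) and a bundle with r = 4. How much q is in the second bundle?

U(18, 16) = 8998912.
Set U(4, q) = 8998912 and solve.
With r = 4: (4 − 2)^3 = 8, so (q − 3)^3 = 8998912/8 = 1124864.
Taking the cube root (with q > 3): q − 3 = 104, so q = 107.
Check: U(4, 107) = 8998912.

q = 107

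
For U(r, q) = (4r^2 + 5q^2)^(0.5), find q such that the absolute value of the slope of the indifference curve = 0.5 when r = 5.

For CES with ρ = 2, MRS = (4/5)·(q/r)^(-1).
Setting (4/5)·(q/5)^(-1) = 0.5 gives (q/5)^(-1) = 0.625, so q/5 = 1.6 and q = 8.

q = 8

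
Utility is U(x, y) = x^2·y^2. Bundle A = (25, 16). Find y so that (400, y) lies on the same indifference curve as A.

U(25, 16) = 160000.
Set U(400, y) = 160000 and solve.
With x = 400: 400^2 = 160000, so y^2 = 160000/160000 = 1; taking the square root, y = 1.
Check: U(400, 1) = 160000.

y = 1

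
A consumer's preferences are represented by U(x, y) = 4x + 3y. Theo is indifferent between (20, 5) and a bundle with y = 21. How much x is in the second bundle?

U(20, 5) = 95.
Set U(x, 21) = 95 and solve.
4x + 3·21 = 95 ⇒ 4x = 32 ⇒ x = 8.
Check: U(8, 21) = 95.

x = 8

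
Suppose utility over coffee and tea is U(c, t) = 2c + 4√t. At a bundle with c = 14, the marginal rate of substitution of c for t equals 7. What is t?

t = 49

MU_c = 2, MU_t = 4/(2√t).
MRS = 2 ÷ (4/(2√t)).
MRS depends only on t: √t = 7 ⇒ √t = 7 ⇒ t = 49.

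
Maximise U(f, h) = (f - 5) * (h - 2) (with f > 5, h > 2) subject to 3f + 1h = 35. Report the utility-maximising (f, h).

MU_f = (h−2), MU_h = (f−5).
MRS = (h−2)/(f−5).
Tangency: set MRS = p_f/p_h = 3/1 = 3.
So (h − 2)/(f − 5) = 3, i.e. (h − 2) = 3·(f − 5).
Rewrite the budget in excess-of-subsistence terms: 3·(f − 5) + 1·(h − 2) = 35 − 3·5 − 1·2 = 18.
Substituting, 6·(f − 5) = 18, so f − 5 = 3 and f* = 8.
Then h − 2 = 3·3 = 9, so h* = 11.

f* = 8, h* = 11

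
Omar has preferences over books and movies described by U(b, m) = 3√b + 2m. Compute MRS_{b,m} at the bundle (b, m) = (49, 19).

MRS = 3/28

MU_b = 3/(2√b), MU_m = 2.
MRS = 3/(2√b) ÷ 2.
At (49, 19): MRS = 3/28.
So at (49, 19) the consumer would give up 3/28 units of m for one more unit of b.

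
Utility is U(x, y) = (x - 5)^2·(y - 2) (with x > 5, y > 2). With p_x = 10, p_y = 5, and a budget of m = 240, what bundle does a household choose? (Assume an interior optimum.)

x* = 17, y* = 14

MU_x = 2·(x−5)·(y−2), MU_y = (x−5)^2.
MRS = (2/1)·(y−2)/(x−5).
Tangency: set MRS = p_x/p_y = 10/5 = 2.
So (2/1)·(y − 2)/(x − 5) = 2, i.e. (y − 2) = (x − 5).
Rewrite the budget in excess-of-subsistence terms: 10·(x − 5) + 5·(y − 2) = 240 − 10·5 − 5·2 = 180.
Substituting, 15·(x − 5) = 180, so x − 5 = 12 and x* = 17.
Then y − 2 = 12, so y* = 14.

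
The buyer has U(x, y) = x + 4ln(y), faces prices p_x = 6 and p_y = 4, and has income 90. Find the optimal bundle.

x* = 11, y* = 6

MU_x = 1, MU_y = 4/y.
MRS = 1 ÷ (4/y).
Tangency: set MRS = p_x/p_y = 6/4 = 1.5.
MRS depends only on y: 0.25·y = 1.5 ⇒ y* = 1.5/0.25 = 6.
From the budget, 6·x = 90 − 4·6 = 66, so x* = 11.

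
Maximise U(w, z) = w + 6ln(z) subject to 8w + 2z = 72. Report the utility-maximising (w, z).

w* = 3, z* = 24

MU_w = 1, MU_z = 6/z.
MRS = 1 ÷ (6/z).
Tangency: set MRS = p_w/p_z = 8/2 = 4.
MRS depends only on z: (1/6)·z = 4 ⇒ z* = 4/(1/6) = 24.
From the budget, 8·w = 72 − 2·24 = 24, so w* = 3.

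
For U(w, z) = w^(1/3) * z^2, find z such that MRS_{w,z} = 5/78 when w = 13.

MU_w = 1/3·w^(-2/3)·z^2 and MU_z = 2·w^(1/3)·z.
MRS = MU_w/MU_z = (1/6)·z/w.
Substitute w = 13: MRS = z/78. Setting z/78 = 5/78 gives z = (5/78)·78 = 5.

z = 5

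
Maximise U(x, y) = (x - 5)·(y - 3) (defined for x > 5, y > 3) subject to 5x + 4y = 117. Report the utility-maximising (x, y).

x* = 13, y* = 13

MU_x = (y−3), MU_y = (x−5).
MRS = (y−3)/(x−5).
Tangency: set MRS = p_x/p_y = 5/4 = 1.25.
So (y − 3)/(x − 5) = 1.25, i.e. (y − 3) = 1.25·(x − 5).
Rewrite the budget in excess-of-subsistence terms: 5·(x − 5) + 4·(y − 3) = 117 − 5·5 − 4·3 = 80.
Substituting, 10·(x − 5) = 80, so x − 5 = 8 and x* = 13.
Then y − 3 = 1.25·8 = 10, so y* = 13.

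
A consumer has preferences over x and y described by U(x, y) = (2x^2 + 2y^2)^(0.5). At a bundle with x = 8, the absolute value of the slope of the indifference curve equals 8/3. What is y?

y = 3

For CES with ρ = 2, MRS = (y/x)^(-1).
Setting (y/8)^(-1) = 8/3 gives y/8 = 0.375 and y = 3.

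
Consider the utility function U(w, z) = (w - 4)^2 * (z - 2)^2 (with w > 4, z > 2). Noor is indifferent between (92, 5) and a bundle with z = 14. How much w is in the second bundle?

w = 26

U(92, 5) = 69696.
Set U(w, 14) = 69696 and solve.
With z = 14: (14 − 2)^2 = 144, so (w − 4)^2 = 69696/144 = 484.
Taking the square root (with w > 4): w − 4 = 22, so w = 26.
Check: U(26, 14) = 69696.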